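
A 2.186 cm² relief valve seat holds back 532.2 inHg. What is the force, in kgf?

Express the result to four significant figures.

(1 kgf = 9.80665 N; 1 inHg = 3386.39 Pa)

40.17 kgf

532.2 inHg × 3386.39 = 1.80224×10⁶ Pa
2.186 cm² × 0.0001 = 2.186×10⁻⁴ m²
F = P × A = 1.80224×10⁶ Pa × 2.186×10⁻⁴ m² = 393.97 N
393.97 N ÷ (9.80665 N/kgf) = 40.1738 kgf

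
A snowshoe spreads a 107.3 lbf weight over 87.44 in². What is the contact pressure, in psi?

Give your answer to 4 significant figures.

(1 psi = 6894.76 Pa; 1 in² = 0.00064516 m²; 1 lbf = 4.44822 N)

1.227 psi

107.3 lbf × 4.44822 → 477.294 N
87.44 in² × 0.00064516 → 0.0564128 m²
P = F / A = 477.294 N / 0.0564128 m² = 8460.74 Pa
8460.74 Pa ÷ (6894.76 Pa/psi) = 1.22713 psi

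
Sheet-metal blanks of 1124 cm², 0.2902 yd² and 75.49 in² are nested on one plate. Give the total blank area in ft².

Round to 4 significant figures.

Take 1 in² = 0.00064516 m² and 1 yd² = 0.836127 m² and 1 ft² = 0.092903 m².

1124 cm² × 0.0001 → 0.1124 m²
0.2902 yd² × 0.836127 → 0.242644 m²
75.49 in² × 0.00064516 → 0.0487031 m²
Combined: 0.1124 + 0.242644 + 0.0487031 = 0.403747 m²
In ft²: 0.403747 / 0.092903 = 4.3459 ft²

4.346 ft²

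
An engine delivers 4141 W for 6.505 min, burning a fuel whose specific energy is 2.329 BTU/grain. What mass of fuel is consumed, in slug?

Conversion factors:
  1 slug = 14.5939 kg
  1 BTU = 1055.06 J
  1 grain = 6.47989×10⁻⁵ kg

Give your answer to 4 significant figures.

0.002920 slug

6.505 min → 390.3 s
E = P × t = 4141 × 390.3 = 1.61623×10⁶ J
2.329 BTU/grain → 3.79209×10⁷ J/kg
m = E / e_s = 1.61623×10⁶ / 3.79209×10⁷ = 0.0426211 kg
In slug: 0.0426211 / 14.5939 = 0.00292047 slug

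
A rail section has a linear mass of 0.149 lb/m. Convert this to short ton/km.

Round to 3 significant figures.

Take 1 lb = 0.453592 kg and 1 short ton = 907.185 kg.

0.0745 short ton/km

0.149 lb/m × 0.453592 kg/lb = 0.0675852 kg/m
0.0675852 kg/m ÷ 907.185 kg/short ton × 1000 m/km = 0.0744999 short ton/km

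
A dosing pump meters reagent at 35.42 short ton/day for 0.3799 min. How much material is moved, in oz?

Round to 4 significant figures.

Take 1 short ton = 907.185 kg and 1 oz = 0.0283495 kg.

35.42 short ton/day → 0.371904 kg/s
0.3799 min → 22.794 s
m = ṁ × t = 0.371904 × 22.794 = 8.47718 kg
In oz: 8.47718 / 0.0283495 = 299.024 oz

299.0 oz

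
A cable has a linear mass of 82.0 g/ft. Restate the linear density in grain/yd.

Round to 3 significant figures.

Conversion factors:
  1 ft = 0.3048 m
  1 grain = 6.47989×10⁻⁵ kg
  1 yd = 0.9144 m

82.0 g/ft × 0.001 kg/g ÷ 0.3048 m/ft = 0.269029 kg/m
0.269029 kg/m ÷ 6.47989×10⁻⁵ kg/grain × 0.9144 m/yd = 3796.36 grain/yd

3800 grain/yd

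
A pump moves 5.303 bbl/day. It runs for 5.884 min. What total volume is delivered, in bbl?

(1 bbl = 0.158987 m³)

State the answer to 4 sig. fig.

5.303 bbl/day → 9.7582×10⁻⁶ m³/s
5.884 min → 353.04 s
V = Q × t = 9.7582×10⁻⁶ × 353.04 = 0.00344503 m³
In bbl: 0.00344503 / 0.158987 = 0.0216686 bbl

0.02167 bbl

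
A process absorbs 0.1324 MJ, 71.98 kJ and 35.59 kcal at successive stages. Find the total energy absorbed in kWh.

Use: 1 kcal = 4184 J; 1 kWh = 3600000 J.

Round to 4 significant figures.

0.09814 kWh

0.1324 MJ × 1000000 → 132400 J
71.98 kJ × 1000 → 71980 J
35.59 kcal × 4184 → 148909 J
Combined: 132400 + 71980 + 148909 = 353289 J
In kWh: 353289 / 3600000 = 0.0981358 kWh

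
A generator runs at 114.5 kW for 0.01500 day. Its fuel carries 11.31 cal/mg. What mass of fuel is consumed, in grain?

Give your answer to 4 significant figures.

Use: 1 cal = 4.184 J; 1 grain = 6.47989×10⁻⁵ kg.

4.839×10⁴ grain

114.5 kW → 114500 W
0.01500 day → 1296 s
E = P × t = 114500 × 1296 = 1.48392×10⁸ J
11.31 cal/mg → 4.7321×10⁷ J/kg
m = E / e_s = 1.48392×10⁸ / 4.7321×10⁷ = 3.13586 kg
In grain: 3.13586 / 6.47989×10⁻⁵ = 48393.7 grain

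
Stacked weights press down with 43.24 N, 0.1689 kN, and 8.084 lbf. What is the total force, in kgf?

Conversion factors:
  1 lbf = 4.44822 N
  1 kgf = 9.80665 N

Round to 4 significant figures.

25.30 kgf

43.24 N (already N)
0.1689 kN × 1000 = 168.9 N
8.084 lbf × 4.44822 = 35.9594 N
Total: 43.24 + 168.9 + 35.9594 = 248.099 N
In kgf: 248.099 / 9.80665 = 25.2991 kgf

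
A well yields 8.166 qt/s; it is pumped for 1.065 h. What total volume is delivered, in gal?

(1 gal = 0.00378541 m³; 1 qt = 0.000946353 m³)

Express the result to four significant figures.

8.166 qt/s → 0.00772792 m³/s
1.065 h → 3834 s
V = Q × t = 0.00772792 × 3834 = 29.6288 m³
In gal: 29.6288 / 0.00378541 = 7827.1 gal

7827 gal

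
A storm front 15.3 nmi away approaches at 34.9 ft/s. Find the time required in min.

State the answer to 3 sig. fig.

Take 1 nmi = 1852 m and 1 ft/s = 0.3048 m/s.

44.4 min

15.3 nmi × 1852 = 28335.6 m
34.9 ft/s × 0.3048 = 10.6375 m/s
t = d / v = 28335.6 m / 10.6375 m/s = 2663.75 s
2663.75 s ÷ (60 s/min) = 44.3958 min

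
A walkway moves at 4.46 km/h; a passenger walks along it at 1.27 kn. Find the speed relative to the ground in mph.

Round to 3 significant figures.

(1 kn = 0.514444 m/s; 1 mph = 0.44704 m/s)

4.46 km/h × (1/3.6) = 1.23889 m/s
1.27 kn × 0.514444 = 0.653344 m/s
Sum: 1.23889 + 0.653344 = 1.89223 m/s
In mph: 1.89223 / 0.44704 = 4.2328 mph

4.23 mph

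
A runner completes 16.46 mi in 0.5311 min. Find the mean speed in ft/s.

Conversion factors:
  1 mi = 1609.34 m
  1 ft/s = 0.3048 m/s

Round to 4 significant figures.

16.46 mi × 1609.34 = 26489.7 m
0.5311 min × 60 = 31.866 s
v = d / t = 26489.7 m / 31.866 s = 831.284 m/s
831.284 m/s ÷ (0.3048 m/s/ft/s) = 2727.31 ft/s

2727 ft/s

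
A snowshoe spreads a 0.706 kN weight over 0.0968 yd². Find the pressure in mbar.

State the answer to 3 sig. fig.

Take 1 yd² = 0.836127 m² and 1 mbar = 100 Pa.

87.2 mbar

0.706 kN × 1000 → 706 N
0.0968 yd² × 0.836127 → 0.0809371 m²
P = F / A = 706 N / 0.0809371 m² = 8722.82 Pa
8722.82 Pa ÷ (100 Pa/mbar) = 87.2282 mbar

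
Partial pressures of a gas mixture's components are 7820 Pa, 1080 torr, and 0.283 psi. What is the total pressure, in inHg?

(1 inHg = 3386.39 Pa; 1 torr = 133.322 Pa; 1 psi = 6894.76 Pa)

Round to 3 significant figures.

7820 Pa (already Pa)
1080 torr × 133.322 → 143988 Pa
0.283 psi × 6894.76 → 1951.22 Pa
Combined: 7820 + 143988 + 1951.22 = 153759 Pa
In inHg: 153759 / 3386.39 = 45.405 inHg

45.4 inHg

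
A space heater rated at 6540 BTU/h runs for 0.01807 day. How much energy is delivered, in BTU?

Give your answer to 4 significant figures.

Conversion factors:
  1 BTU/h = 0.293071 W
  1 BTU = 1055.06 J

6540 BTU/h × 0.293071 = 1916.68 W
0.01807 day × 86400 = 1561.25 s
E = P × t = 1916.68 W × 1561.25 s = 2.99242×10⁶ J
2.99242×10⁶ J ÷ (1055.06 J/BTU) = 2836.26 BTU

2836 BTU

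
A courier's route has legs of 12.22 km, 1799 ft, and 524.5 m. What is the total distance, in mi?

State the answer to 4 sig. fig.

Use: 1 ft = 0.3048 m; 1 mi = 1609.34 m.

12.22 km × 1000 → 12220 m
1799 ft × 0.3048 → 548.335 m
524.5 m (already m)
Sum: 12220 + 548.335 + 524.5 = 13292.8 m
In mi: 13292.8 / 1609.34 = 8.25978 mi

8.260 mi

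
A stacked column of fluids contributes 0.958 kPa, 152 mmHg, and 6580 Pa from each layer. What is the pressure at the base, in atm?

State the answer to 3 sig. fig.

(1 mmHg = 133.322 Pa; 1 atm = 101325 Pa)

0.274 atm

0.958 kPa × 1000 = 958 Pa
152 mmHg × 133.322 = 20264.9 Pa
6580 Pa (already Pa)
Combined: 958 + 20264.9 + 6580 = 27802.9 Pa
In atm: 27802.9 / 101325 = 0.274393 atm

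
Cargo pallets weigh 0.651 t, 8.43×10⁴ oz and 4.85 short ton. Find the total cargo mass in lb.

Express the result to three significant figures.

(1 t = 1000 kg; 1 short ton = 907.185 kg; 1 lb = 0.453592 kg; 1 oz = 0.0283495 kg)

1.64×10⁴ lb

0.651 t × 1000 = 651 kg
8.43×10⁴ oz × 0.0283495 = 2389.86 kg
4.85 short ton × 907.185 = 4399.85 kg
Sum: 651 + 2389.86 + 4399.85 = 7440.71 kg
In lb: 7440.71 / 0.453592 = 16404 lb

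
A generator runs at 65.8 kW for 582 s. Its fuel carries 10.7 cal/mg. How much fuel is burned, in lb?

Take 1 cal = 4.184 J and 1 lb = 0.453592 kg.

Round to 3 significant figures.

1.89 lb

65.8 kW → 65800 W
E = P × t = 65800 × 582 = 3.82956×10⁷ J
10.7 cal/mg → 4.47688×10⁷ J/kg
m = E / e_s = 3.82956×10⁷ / 4.47688×10⁷ = 0.855408 kg
In lb: 0.855408 / 0.453592 = 1.88585 lb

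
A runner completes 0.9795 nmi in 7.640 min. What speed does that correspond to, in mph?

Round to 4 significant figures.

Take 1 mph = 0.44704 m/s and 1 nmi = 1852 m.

8.852 mph

0.9795 nmi × 1852 = 1814.03 m
7.640 min × 60 = 458.4 s
v = d / t = 1814.03 m / 458.4 s = 3.95731 m/s
3.95731 m/s ÷ (0.44704 m/s/mph) = 8.85225 mph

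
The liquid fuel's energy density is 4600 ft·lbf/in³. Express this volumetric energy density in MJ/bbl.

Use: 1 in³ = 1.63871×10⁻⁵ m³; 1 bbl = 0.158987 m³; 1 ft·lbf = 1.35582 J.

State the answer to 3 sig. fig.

4600 ft·lbf/in³ × 1.35582 J/ft·lbf ÷ 1.63871×10⁻⁵ m³/in³ = 3.8059×10⁸ J/m³
3.8059×10⁸ J/m³ ÷ 1000000 J/MJ × 0.158987 m³/bbl = 60.5089 MJ/bbl

60.5 MJ/bbl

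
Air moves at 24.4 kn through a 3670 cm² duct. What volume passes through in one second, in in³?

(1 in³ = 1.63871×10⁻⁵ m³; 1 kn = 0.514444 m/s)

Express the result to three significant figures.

24.4 kn × 0.514444 = 12.5524 m/s
3670 cm² × 0.0001 = 0.367 m²
V = v × A × t = 12.5524 m/s × 0.367 m² × 1 s = 4.60673 m³
4.60673 m³ ÷ (1.63871×10⁻⁵ m³/in³) = 281119 in³

2.81×10⁵ in³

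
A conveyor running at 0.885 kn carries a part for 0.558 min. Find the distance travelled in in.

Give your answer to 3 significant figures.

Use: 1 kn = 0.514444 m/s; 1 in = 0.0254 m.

600 in

0.885 kn × 0.514444 → 0.455283 m/s
0.558 min × 60 → 33.48 s
d = v × t = 0.455283 m/s × 33.48 s = 15.2429 m
15.2429 m ÷ (0.0254 m/in) = 600.114 in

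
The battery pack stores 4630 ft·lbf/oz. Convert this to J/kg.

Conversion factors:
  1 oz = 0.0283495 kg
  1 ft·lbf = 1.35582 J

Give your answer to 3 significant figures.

2.21×10⁵ J/kg

4630 ft·lbf/oz × 1.35582 J/ft·lbf ÷ 0.0283495 kg/oz = 221431 J/kg
221431 J/kg  = 221431 J/kg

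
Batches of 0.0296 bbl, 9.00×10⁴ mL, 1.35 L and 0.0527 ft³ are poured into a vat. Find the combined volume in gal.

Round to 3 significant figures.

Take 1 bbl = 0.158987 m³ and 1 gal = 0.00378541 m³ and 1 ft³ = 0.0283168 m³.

25.8 gal

0.0296 bbl × 0.158987 → 0.00470602 m³
9.00×10⁴ mL × 10⁻⁶ → 0.09 m³
1.35 L × 0.001 → 0.00135 m³
0.0527 ft³ × 0.0283168 → 0.0014923 m³
Total: 0.00470602 + 0.09 + 0.00135 + 0.0014923 = 0.0975483 m³
In gal: 0.0975483 / 0.00378541 = 25.7695 gal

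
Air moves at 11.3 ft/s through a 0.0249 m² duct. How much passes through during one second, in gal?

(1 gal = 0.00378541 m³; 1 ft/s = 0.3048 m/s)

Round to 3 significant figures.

11.3 ft/s × 0.3048 = 3.44424 m/s
V = v × A × t = 3.44424 m/s × 0.0249 m² × 1 s = 0.0857616 m³
0.0857616 m³ ÷ (0.00378541 m³/gal) = 22.6558 gal

22.7 gal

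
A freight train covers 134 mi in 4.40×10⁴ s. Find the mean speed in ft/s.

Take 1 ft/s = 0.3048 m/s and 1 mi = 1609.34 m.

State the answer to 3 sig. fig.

16.1 ft/s

134 mi × 1609.34 = 215652 m
v = d / t = 215652 m / 44000 s = 4.90118 m/s
4.90118 m/s ÷ (0.3048 m/s/ft/s) = 16.08 ft/s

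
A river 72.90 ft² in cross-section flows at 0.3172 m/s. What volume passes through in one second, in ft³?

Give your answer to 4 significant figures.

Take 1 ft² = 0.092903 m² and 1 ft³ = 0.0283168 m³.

75.87 ft³

72.90 ft² × 0.092903 → 6.77263 m²
V = v × A × t = 0.3172 m/s × 6.77263 m² × 1 s = 2.14828 m³
2.14828 m³ ÷ (0.0283168 m³/ft³) = 75.8659 ft³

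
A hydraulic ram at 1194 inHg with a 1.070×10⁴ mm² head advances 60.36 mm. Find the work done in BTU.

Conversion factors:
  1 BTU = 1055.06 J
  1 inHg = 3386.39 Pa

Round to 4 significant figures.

1194 inHg → 4.04335×10⁶ Pa
1.070×10⁴ mm² → 0.0107 m²
F = P × A = 4.04335×10⁶ × 0.0107 = 43263.8 N
60.36 mm → 0.06036 m
W = F × d = 43263.8 × 0.06036 = 2611.4 J
In BTU: 2611.4 / 1055.06 = 2.47512 BTU

2.475 BTU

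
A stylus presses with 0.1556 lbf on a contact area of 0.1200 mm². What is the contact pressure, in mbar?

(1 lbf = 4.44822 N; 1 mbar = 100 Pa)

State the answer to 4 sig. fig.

0.1556 lbf × 4.44822 → 0.692143 N
0.1200 mm² × 10⁻⁶ → 1.2×10⁻⁷ m²
P = F / A = 0.692143 N / 1.2×10⁻⁷ m² = 5.76786×10⁶ Pa
5.76786×10⁶ Pa ÷ (100 Pa/mbar) = 57678.6 mbar

5.768×10⁴ mbar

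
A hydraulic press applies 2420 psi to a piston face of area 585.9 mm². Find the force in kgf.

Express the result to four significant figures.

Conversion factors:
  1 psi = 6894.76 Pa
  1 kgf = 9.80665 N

996.9 kgf

2420 psi × 6894.76 = 1.66853×10⁷ Pa
585.9 mm² × 10⁻⁶ = 5.859×10⁻⁴ m²
F = P × A = 1.66853×10⁷ Pa × 5.859×10⁻⁴ m² = 9775.92 N
9775.92 N ÷ (9.80665 N/kgf) = 996.866 kgf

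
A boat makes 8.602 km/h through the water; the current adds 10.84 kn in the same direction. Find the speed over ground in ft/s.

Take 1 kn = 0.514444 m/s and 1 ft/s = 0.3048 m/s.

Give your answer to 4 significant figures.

26.14 ft/s

8.602 km/h × (1/3.6) = 2.38944 m/s
10.84 kn × 0.514444 = 5.57657 m/s
Sum: 2.38944 + 5.57657 = 7.96601 m/s
In ft/s: 7.96601 / 0.3048 = 26.1352 ft/s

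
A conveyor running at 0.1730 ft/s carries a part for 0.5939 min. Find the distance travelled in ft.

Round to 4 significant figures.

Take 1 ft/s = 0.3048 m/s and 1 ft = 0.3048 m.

6.165 ft

0.1730 ft/s × 0.3048 → 0.0527304 m/s
0.5939 min × 60 → 35.634 s
d = v × t = 0.0527304 m/s × 35.634 s = 1.879 m
1.879 m ÷ (0.3048 m/ft) = 6.1647 ft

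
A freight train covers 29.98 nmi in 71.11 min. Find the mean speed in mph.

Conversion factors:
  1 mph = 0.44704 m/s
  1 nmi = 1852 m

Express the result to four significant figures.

29.98 nmi × 1852 = 55523 m
71.11 min × 60 = 4266.6 s
v = d / t = 55523 m / 4266.6 s = 13.0134 m/s
13.0134 m/s ÷ (0.44704 m/s/mph) = 29.1101 mph

29.11 mph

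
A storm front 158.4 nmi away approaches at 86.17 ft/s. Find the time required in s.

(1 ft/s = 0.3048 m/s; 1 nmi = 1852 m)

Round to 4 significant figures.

1.117×10⁴ s

158.4 nmi × 1852 = 293357 m
86.17 ft/s × 0.3048 = 26.2646 m/s
t = d / v = 293357 m / 26.2646 m/s = 11169.3 s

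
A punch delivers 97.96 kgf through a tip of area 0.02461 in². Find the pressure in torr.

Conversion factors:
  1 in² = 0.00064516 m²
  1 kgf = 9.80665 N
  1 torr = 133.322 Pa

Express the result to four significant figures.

4.538×10⁵ torr

97.96 kgf × 9.80665 → 960.659 N
0.02461 in² × 0.00064516 → 1.58774×10⁻⁵ m²
P = F / A = 960.659 N / 1.58774×10⁻⁵ m² = 6.05048×10⁷ Pa
6.05048×10⁷ Pa ÷ (133.322 Pa/torr) = 453825 torr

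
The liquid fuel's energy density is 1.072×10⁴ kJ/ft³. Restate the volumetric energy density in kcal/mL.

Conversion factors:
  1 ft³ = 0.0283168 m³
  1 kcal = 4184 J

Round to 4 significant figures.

1.072×10⁴ kJ/ft³ × 1000 J/kJ ÷ 0.0283168 m³/ft³ = 3.78574×10⁸ J/m³
3.78574×10⁸ J/m³ ÷ 4184 J/kcal × 10⁻⁶ m³/mL = 0.0904814 kcal/mL

0.09048 kcal/mL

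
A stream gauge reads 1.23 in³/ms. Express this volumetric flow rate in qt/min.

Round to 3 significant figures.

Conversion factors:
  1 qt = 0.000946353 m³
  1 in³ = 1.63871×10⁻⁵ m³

1280 qt/min

1.23 in³/ms × 1.63871×10⁻⁵ m³/in³ ÷ 0.001 s/ms = 0.0201561 m³/s
0.0201561 m³/s ÷ 0.000946353 m³/qt × 60 s/min = 1277.92 qt/min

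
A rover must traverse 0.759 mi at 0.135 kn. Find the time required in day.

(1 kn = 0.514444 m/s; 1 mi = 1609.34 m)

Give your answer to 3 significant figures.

0.204 day

0.759 mi × 1609.34 → 1221.49 m
0.135 kn × 0.514444 → 0.0694499 m/s
t = d / v = 1221.49 m / 0.0694499 m/s = 17588.1 s
17588.1 s ÷ (86400 s/day) = 0.203566 day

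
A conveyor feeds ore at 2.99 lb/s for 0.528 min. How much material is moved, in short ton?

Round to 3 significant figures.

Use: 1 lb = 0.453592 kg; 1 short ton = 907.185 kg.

2.99 lb/s → 1.35624 kg/s
0.528 min → 31.68 s
m = ṁ × t = 1.35624 × 31.68 = 42.9657 kg
In short ton: 42.9657 / 907.185 = 0.0473616 short ton

0.0474 short ton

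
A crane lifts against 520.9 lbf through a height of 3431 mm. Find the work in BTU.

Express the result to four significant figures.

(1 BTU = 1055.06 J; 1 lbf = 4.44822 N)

520.9 lbf × 4.44822 → 2317.08 N
3431 mm × 0.001 → 3.431 m
W = F × d = 2317.08 N × 3.431 m = 7949.9 J
7949.9 J ÷ (1055.06 J/BTU) = 7.53502 BTU

7.535 BTU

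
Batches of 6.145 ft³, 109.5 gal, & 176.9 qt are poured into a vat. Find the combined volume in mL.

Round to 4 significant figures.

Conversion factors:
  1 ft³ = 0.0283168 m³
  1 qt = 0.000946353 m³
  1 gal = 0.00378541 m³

7.559×10⁵ mL

6.145 ft³ × 0.0283168 = 0.174007 m³
109.5 gal × 0.00378541 = 0.414502 m³
176.9 qt × 0.000946353 = 0.16741 m³
Total: 0.174007 + 0.414502 + 0.16741 = 0.755919 m³
In mL: 0.755919 / 10⁻⁶ = 755919 mL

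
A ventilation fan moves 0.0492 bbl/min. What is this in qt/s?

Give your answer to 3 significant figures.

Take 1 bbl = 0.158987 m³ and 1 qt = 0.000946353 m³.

0.138 qt/s

0.0492 bbl/min × 0.158987 m³/bbl ÷ 60 s/min = 1.30369×10⁻⁴ m³/s
1.30369×10⁻⁴ m³/s ÷ 0.000946353 m³/qt = 0.137759 qt/s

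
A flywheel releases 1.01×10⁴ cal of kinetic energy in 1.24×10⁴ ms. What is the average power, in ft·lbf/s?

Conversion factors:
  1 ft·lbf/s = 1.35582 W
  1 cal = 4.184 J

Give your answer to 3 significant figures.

2510 ft·lbf/s

1.01×10⁴ cal × 4.184 → 42258.4 J
1.24×10⁴ ms × 0.001 → 12.4 s
P = E / t = 42258.4 J / 12.4 s = 3407.94 W
3407.94 W ÷ (1.35582 W/ft·lbf/s) = 2513.56 ft·lbf/s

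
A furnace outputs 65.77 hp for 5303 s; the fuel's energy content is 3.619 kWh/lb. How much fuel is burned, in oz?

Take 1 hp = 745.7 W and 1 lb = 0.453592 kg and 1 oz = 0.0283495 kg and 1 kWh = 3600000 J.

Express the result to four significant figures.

319.4 oz

65.77 hp → 49044.7 W
E = P × t = 49044.7 × 5303 = 2.60084×10⁸ J
3.619 kWh/lb → 2.87227×10⁷ J/kg
m = E / e_s = 2.60084×10⁸ / 2.87227×10⁷ = 9.055 kg
In oz: 9.055 / 0.0283495 = 319.406 oz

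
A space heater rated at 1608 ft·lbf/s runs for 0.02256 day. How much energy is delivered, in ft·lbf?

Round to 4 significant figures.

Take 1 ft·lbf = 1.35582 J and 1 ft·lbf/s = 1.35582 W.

3.134×10⁶ ft·lbf

1608 ft·lbf/s × 1.35582 = 2180.16 W
0.02256 day × 86400 = 1949.18 s
E = P × t = 2180.16 W × 1949.18 s = 4.24952×10⁶ J
4.24952×10⁶ J ÷ (1.35582 J/ft·lbf) = 3.13428×10⁶ ft·lbf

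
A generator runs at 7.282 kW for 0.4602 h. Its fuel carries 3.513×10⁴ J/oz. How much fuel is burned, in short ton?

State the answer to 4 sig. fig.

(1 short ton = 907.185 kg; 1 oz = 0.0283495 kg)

0.01073 short ton

7.282 kW → 7282 W
0.4602 h → 1656.72 s
E = P × t = 7282 × 1656.72 = 1.20642×10⁷ J
3.513×10⁴ J/oz → 1.23918×10⁶ J/kg
m = E / e_s = 1.20642×10⁷ / 1.23918×10⁶ = 9.73563 kg
In short ton: 9.73563 / 907.185 = 0.0107317 short ton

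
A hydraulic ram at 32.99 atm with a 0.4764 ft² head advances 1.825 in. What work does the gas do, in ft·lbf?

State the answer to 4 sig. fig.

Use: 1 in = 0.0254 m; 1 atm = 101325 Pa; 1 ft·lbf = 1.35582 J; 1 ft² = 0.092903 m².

32.99 atm → 3.34271×10⁶ Pa
0.4764 ft² → 0.044259 m²
F = P × A = 3.34271×10⁶ × 0.044259 = 147945 N
1.825 in → 0.046355 m
W = F × d = 147945 × 0.046355 = 6857.99 J
In ft·lbf: 6857.99 / 1.35582 = 5058.19 ft·lbf

5058 ft·lbf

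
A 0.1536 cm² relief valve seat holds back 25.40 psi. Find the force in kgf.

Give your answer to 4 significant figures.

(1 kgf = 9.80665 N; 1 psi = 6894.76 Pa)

0.2743 kgf

25.40 psi × 6894.76 = 175127 Pa
0.1536 cm² × 0.0001 = 1.536×10⁻⁵ m²
F = P × A = 175127 Pa × 1.536×10⁻⁵ m² = 2.68995 N
2.68995 N ÷ (9.80665 N/kgf) = 0.274299 kgf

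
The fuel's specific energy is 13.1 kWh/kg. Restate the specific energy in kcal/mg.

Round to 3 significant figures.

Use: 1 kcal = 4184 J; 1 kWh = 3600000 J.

13.1 kWh/kg × 3600000 J/kWh = 4.716×10⁷ J/kg
4.716×10⁷ J/kg ÷ 4184 J/kcal × 10⁻⁶ kg/mg = 0.0112715 kcal/mg

0.0113 kcal/mg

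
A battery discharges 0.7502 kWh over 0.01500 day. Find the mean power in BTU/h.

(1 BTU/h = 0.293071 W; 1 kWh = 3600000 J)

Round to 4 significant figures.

7111 BTU/h

0.7502 kWh × 3600000 → 2.70072×10⁶ J
0.01500 day × 86400 → 1296 s
P = E / t = 2.70072×10⁶ J / 1296 s = 2083.89 W
2083.89 W ÷ (0.293071 W/BTU/h) = 7110.53 BTU/h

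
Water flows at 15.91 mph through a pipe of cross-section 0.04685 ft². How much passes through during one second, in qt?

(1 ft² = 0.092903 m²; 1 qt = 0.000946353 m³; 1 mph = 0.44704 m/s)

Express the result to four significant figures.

32.71 qt

15.91 mph × 0.44704 = 7.11241 m/s
0.04685 ft² × 0.092903 = 0.00435251 m²
V = v × A × t = 7.11241 m/s × 0.00435251 m² × 1 s = 0.0309568 m³
0.0309568 m³ ÷ (0.000946353 m³/qt) = 32.7117 qt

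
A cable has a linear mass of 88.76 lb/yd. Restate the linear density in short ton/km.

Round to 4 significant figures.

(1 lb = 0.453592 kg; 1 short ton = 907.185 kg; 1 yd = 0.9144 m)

88.76 lb/yd × 0.453592 kg/lb ÷ 0.9144 m/yd = 44.0298 kg/m
44.0298 kg/m ÷ 907.185 kg/short ton × 1000 m/km = 48.5345 short ton/km

48.53 short ton/km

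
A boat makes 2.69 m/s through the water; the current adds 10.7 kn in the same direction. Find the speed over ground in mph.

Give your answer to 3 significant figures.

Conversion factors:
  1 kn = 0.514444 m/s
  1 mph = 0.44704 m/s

2.69 m/s (already m/s)
10.7 kn × 0.514444 → 5.50455 m/s
Total: 2.69 + 5.50455 = 8.19455 m/s
In mph: 8.19455 / 0.44704 = 18.3307 mph

18.3 mph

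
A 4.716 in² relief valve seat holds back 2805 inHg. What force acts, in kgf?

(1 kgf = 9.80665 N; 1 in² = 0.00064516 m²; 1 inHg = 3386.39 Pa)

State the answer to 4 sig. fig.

2805 inHg × 3386.39 = 9.49882×10⁶ Pa
4.716 in² × 0.00064516 = 0.00304257 m²
F = P × A = 9.49882×10⁶ Pa × 0.00304257 m² = 28900.8 N
28900.8 N ÷ (9.80665 N/kgf) = 2947.06 kgf

2947 kgf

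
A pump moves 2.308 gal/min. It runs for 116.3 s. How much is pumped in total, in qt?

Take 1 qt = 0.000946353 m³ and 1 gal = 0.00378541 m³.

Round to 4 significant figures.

2.308 gal/min → 1.45612×10⁻⁴ m³/s
V = Q × t = 1.45612×10⁻⁴ × 116.3 = 0.0169347 m³
In qt: 0.0169347 / 0.000946353 = 17.8947 qt

17.89 qt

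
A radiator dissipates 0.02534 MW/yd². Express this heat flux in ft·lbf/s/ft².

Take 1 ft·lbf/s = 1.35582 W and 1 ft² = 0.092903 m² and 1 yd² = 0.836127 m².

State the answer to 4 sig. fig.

2077 ft·lbf/s/ft²

0.02534 MW/yd² × 1000000 W/MW ÷ 0.836127 m²/yd² = 30306.4 W/m²
30306.4 W/m² ÷ 1.35582 W/ft·lbf/s × 0.092903 m²/ft² = 2076.64 ft·lbf/s/ft²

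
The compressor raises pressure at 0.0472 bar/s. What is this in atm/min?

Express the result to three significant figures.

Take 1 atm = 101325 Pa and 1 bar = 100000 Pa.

2.79 atm/min

0.0472 bar/s × 100000 Pa/bar = 4720 Pa/s
4720 Pa/s ÷ 101325 Pa/atm × 60 s/min = 2.79497 atm/min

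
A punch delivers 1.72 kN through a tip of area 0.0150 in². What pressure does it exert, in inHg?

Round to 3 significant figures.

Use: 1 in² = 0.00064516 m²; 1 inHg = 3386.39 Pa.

1.72 kN × 1000 = 1720 N
0.0150 in² × 0.00064516 = 9.6774×10⁻⁶ m²
P = F / A = 1720 N / 9.6774×10⁻⁶ m² = 1.77734×10⁸ Pa
1.77734×10⁸ Pa ÷ (3386.39 Pa/inHg) = 52484.8 inHg

5.25×10⁴ inHg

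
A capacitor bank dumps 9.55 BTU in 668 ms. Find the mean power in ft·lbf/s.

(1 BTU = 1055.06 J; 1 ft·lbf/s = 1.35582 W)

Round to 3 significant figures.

1.11×10⁴ ft·lbf/s

9.55 BTU × 1055.06 → 10075.8 J
668 ms × 0.001 → 0.668 s
P = E / t = 10075.8 J / 0.668 s = 15083.5 W
15083.5 W ÷ (1.35582 W/ft·lbf/s) = 11125 ft·lbf/s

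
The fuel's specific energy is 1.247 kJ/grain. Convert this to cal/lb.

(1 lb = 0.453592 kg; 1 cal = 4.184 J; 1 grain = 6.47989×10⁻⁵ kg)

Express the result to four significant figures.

1.247 kJ/grain × 1000 J/kJ ÷ 6.47989×10⁻⁵ kg/grain = 1.92442×10⁷ J/kg
1.92442×10⁷ J/kg ÷ 4.184 J/cal × 0.453592 kg/lb = 2.08628×10⁶ cal/lb

2.086×10⁶ cal/lb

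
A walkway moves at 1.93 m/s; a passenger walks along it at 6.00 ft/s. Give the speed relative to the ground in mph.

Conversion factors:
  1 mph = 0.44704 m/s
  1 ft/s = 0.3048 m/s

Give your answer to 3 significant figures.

8.41 mph

1.93 m/s (already m/s)
6.00 ft/s × 0.3048 → 1.8288 m/s
Sum: 1.93 + 1.8288 = 3.7588 m/s
In mph: 3.7588 / 0.44704 = 8.4082 mph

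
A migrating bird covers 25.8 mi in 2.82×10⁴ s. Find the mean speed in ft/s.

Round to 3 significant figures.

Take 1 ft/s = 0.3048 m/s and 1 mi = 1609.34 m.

25.8 mi × 1609.34 → 41521 m
v = d / t = 41521 m / 28200 s = 1.47238 m/s
1.47238 m/s ÷ (0.3048 m/s/ft/s) = 4.83064 ft/s

4.83 ft/s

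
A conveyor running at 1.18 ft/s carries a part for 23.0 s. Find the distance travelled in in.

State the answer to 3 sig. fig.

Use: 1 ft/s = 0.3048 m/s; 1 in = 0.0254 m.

1.18 ft/s × 0.3048 = 0.359664 m/s
d = v × t = 0.359664 m/s × 23 s = 8.27227 m
8.27227 m ÷ (0.0254 m/in) = 325.68 in

326 in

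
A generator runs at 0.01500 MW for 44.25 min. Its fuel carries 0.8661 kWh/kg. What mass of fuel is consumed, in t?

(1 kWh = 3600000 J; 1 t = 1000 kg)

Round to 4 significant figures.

0.01500 MW → 15000 W
44.25 min → 2655 s
E = P × t = 15000 × 2655 = 3.9825×10⁷ J
0.8661 kWh/kg → 3.11796×10⁶ J/kg
m = E / e_s = 3.9825×10⁷ / 3.11796×10⁶ = 12.7728 kg
In t: 12.7728 / 1000 = 0.0127728 t

0.01277 t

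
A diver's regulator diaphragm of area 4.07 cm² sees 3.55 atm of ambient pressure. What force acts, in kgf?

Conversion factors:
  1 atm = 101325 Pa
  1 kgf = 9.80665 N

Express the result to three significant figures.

3.55 atm × 101325 → 359704 Pa
4.07 cm² × 0.0001 → 4.07×10⁻⁴ m²
F = P × A = 359704 Pa × 4.07×10⁻⁴ m² = 146.4 N
146.4 N ÷ (9.80665 N/kgf) = 14.9286 kgf

14.9 kgf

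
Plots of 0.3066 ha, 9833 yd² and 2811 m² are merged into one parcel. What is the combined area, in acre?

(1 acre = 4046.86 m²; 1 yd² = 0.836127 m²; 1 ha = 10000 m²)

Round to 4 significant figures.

0.3066 ha × 10000 = 3066 m²
9833 yd² × 0.836127 = 8221.64 m²
2811 m² (already m²)
Sum: 3066 + 8221.64 + 2811 = 14098.6 m²
In acre: 14098.6 / 4046.86 = 3.48384 acre

3.484 acre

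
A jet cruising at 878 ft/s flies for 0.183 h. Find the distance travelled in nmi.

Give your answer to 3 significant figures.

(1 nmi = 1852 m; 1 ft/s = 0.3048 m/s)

878 ft/s × 0.3048 → 267.614 m/s
0.183 h × 3600 → 658.8 s
d = v × t = 267.614 m/s × 658.8 s = 176304 m
176304 m ÷ (1852 m/nmi) = 95.1965 nmi

95.2 nmi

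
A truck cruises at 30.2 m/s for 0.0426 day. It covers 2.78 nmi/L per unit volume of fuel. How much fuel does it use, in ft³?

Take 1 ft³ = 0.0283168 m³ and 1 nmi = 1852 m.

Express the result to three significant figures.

0.762 ft³

0.0426 day → 3680.64 s
d = v × t = 30.2 × 3680.64 = 111155 m
2.78 nmi/L → 5.14856×10⁶ m/m³
V = d / (distance per unit fuel) = 111155 / 5.14856×10⁶ = 0.0215895 m³
In ft³: 0.0215895 / 0.0283168 = 0.762427 ft³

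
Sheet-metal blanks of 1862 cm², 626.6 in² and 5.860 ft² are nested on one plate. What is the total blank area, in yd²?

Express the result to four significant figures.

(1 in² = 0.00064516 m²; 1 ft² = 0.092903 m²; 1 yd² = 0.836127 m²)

1.357 yd²

1862 cm² × 0.0001 → 0.1862 m²
626.6 in² × 0.00064516 → 0.404257 m²
5.860 ft² × 0.092903 → 0.544412 m²
Sum: 0.1862 + 0.404257 + 0.544412 = 1.13487 m²
In yd²: 1.13487 / 0.836127 = 1.35729 yd²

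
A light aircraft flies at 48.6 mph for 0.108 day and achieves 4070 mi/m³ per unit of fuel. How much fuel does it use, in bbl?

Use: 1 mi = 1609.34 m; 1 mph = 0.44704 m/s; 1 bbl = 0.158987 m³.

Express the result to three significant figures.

48.6 mph → 21.7261 m/s
0.108 day → 9331.2 s
d = v × t = 21.7261 × 9331.2 = 202731 m
4070 mi/m³ → 6.55001×10⁶ m/m³
V = d / (distance per unit fuel) = 202731 / 6.55001×10⁶ = 0.0309513 m³
In bbl: 0.0309513 / 0.158987 = 0.194678 bbl

0.195 bbl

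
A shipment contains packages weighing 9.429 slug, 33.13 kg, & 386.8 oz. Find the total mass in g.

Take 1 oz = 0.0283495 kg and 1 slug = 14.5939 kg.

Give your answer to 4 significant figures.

1.817×10⁵ g

9.429 slug × 14.5939 → 137.606 kg
33.13 kg (already kg)
386.8 oz × 0.0283495 → 10.9656 kg
Sum: 137.606 + 33.13 + 10.9656 = 181.702 kg
In g: 181.702 / 0.001 = 181702 g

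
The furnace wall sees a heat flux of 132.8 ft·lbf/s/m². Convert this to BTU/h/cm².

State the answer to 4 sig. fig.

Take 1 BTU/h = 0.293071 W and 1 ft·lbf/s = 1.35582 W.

132.8 ft·lbf/s/m² × 1.35582 W/ft·lbf/s = 180.053 W/m²
180.053 W/m² ÷ 0.293071 W/BTU/h × 0.0001 m²/cm² = 0.0614366 BTU/h/cm²

0.06144 BTU/h/cm²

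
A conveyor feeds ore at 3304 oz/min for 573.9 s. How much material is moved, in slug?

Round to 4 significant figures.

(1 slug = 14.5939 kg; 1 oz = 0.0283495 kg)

3304 oz/min → 1.56111 kg/s
m = ṁ × t = 1.56111 × 573.9 = 895.921 kg
In slug: 895.921 / 14.5939 = 61.3901 slug

61.39 slug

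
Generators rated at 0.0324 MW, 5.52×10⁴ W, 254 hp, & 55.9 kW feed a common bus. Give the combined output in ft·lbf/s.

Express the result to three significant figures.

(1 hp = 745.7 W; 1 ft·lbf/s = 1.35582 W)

0.0324 MW × 1000000 = 32400 W
5.52×10⁴ W (already W)
254 hp × 745.7 = 189408 W
55.9 kW × 1000 = 55900 W
Combined: 32400 + 55200 + 189408 + 55900 = 332908 W
In ft·lbf/s: 332908 / 1.35582 = 245540 ft·lbf/s

2.46×10⁵ ft·lbf/s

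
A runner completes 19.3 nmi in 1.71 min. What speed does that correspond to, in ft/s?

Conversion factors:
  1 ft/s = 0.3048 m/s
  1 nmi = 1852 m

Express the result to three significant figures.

1140 ft/s

19.3 nmi × 1852 → 35743.6 m
1.71 min × 60 → 102.6 s
v = d / t = 35743.6 m / 102.6 s = 348.378 m/s
348.378 m/s ÷ (0.3048 m/s/ft/s) = 1142.97 ft/s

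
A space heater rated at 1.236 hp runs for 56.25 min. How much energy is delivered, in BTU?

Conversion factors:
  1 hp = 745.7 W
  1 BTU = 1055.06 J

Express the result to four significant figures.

2948 BTU

1.236 hp × 745.7 → 921.685 W
56.25 min × 60 → 3375 s
E = P × t = 921.685 W × 3375 s = 3.11069×10⁶ J
3.11069×10⁶ J ÷ (1055.06 J/BTU) = 2948.35 BTU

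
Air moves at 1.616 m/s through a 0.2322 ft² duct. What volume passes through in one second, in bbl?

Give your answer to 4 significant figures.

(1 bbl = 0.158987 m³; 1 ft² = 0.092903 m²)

0.2193 bbl

0.2322 ft² × 0.092903 = 0.0215721 m²
V = v × A × t = 1.616 m/s × 0.0215721 m² × 1 s = 0.0348605 m³
0.0348605 m³ ÷ (0.158987 m³/bbl) = 0.219266 bbl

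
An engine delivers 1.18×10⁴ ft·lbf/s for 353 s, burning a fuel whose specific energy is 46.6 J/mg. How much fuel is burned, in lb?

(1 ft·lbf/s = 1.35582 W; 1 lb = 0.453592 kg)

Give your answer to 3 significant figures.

1.18×10⁴ ft·lbf/s → 15998.7 W
E = P × t = 15998.7 × 353 = 5.64754×10⁶ J
46.6 J/mg → 4.66×10⁷ J/kg
m = E / e_s = 5.64754×10⁶ / 4.66×10⁷ = 0.121192 kg
In lb: 0.121192 / 0.453592 = 0.267183 lb

0.267 lb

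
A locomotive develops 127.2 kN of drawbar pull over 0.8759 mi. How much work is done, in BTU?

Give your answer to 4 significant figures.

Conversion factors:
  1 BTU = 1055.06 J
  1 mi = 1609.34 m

1.699×10⁵ BTU

127.2 kN × 1000 → 127200 N
0.8759 mi × 1609.34 → 1409.62 m
W = F × d = 127200 N × 1409.62 m = 1.79304×10⁸ J
1.79304×10⁸ J ÷ (1055.06 J/BTU) = 169947 BTU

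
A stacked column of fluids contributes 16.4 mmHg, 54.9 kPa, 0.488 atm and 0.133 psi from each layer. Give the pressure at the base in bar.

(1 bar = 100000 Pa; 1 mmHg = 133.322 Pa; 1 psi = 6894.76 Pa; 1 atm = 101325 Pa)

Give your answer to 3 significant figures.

1.07 bar

16.4 mmHg × 133.322 → 2186.48 Pa
54.9 kPa × 1000 → 54900 Pa
0.488 atm × 101325 → 49446.6 Pa
0.133 psi × 6894.76 → 917.003 Pa
Sum: 2186.48 + 54900 + 49446.6 + 917.003 = 107450 Pa
In bar: 107450 / 100000 = 1.0745 bar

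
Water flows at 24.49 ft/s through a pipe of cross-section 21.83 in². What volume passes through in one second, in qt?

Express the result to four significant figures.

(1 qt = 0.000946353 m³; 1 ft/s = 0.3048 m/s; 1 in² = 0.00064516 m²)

111.1 qt

24.49 ft/s × 0.3048 = 7.46455 m/s
21.83 in² × 0.00064516 = 0.0140838 m²
V = v × A × t = 7.46455 m/s × 0.0140838 m² × 1 s = 0.105129 m³
0.105129 m³ ÷ (0.000946353 m³/qt) = 111.089 qt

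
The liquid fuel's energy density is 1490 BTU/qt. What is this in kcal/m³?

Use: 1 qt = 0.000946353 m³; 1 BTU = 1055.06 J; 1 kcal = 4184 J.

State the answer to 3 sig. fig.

1490 BTU/qt × 1055.06 J/BTU ÷ 0.000946353 m³/qt = 1.66116×10⁹ J/m³
1.66116×10⁹ J/m³ ÷ 4184 J/kcal = 397027 kcal/m³

3.97×10⁵ kcal/m³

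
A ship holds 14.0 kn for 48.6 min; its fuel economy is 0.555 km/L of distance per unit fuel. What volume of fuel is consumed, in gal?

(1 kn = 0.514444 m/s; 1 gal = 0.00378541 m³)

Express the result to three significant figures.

14.0 kn → 7.20222 m/s
48.6 min → 2916 s
d = v × t = 7.20222 × 2916 = 21001.7 m
0.555 km/L → 555000 m/m³
V = d / (distance per unit fuel) = 21001.7 / 555000 = 0.0378409 m³
In gal: 0.0378409 / 0.00378541 = 9.99651 gal

10.0 gal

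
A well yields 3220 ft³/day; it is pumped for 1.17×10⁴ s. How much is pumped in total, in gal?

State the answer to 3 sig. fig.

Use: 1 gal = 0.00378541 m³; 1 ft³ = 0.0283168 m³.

3220 ft³/day → 0.00105533 m³/s
V = Q × t = 0.00105533 × 11700 = 12.3474 m³
In gal: 12.3474 / 0.00378541 = 3261.84 gal

3260 gal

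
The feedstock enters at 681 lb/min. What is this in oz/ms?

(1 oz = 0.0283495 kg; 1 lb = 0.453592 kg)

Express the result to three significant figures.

0.182 oz/ms

681 lb/min × 0.453592 kg/lb ÷ 60 s/min = 5.14827 kg/s
5.14827 kg/s ÷ 0.0283495 kg/oz × 0.001 s/ms = 0.1816 oz/ms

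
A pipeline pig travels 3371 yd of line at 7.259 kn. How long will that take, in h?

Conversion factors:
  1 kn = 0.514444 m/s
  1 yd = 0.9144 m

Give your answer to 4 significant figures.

3371 yd × 0.9144 → 3082.44 m
7.259 kn × 0.514444 → 3.73435 m/s
t = d / v = 3082.44 m / 3.73435 m/s = 825.429 s
825.429 s ÷ (3600 s/h) = 0.229286 h

0.2293 h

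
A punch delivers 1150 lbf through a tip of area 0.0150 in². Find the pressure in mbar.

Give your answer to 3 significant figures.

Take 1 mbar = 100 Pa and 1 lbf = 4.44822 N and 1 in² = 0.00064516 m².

5.29×10⁶ mbar

1150 lbf × 4.44822 = 5115.45 N
0.0150 in² × 0.00064516 = 9.6774×10⁻⁶ m²
P = F / A = 5115.45 N / 9.6774×10⁻⁶ m² = 5.28598×10⁸ Pa
5.28598×10⁸ Pa ÷ (100 Pa/mbar) = 5.28598×10⁶ mbar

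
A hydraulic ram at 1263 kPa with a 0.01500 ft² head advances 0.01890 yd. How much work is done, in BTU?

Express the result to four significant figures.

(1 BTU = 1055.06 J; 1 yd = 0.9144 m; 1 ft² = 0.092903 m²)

1263 kPa → 1.263×10⁶ Pa
0.01500 ft² → 0.00139354 m²
F = P × A = 1.263×10⁶ × 0.00139354 = 1760.04 N
0.01890 yd → 0.0172822 m
W = F × d = 1760.04 × 0.0172822 = 30.4174 J
In BTU: 30.4174 / 1055.06 = 0.02883 BTU

0.02883 BTU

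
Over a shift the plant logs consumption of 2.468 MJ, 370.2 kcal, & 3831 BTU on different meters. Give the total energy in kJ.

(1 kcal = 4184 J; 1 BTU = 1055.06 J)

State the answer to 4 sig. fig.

2.468 MJ × 1000000 → 2.468×10⁶ J
370.2 kcal × 4184 → 1.54892×10⁶ J
3831 BTU × 1055.06 → 4.04193×10⁶ J
Total: 2.468×10⁶ + 1.54892×10⁶ + 4.04193×10⁶ = 8.05885×10⁶ J
In kJ: 8.05885×10⁶ / 1000 = 8058.85 kJ

8059 kJ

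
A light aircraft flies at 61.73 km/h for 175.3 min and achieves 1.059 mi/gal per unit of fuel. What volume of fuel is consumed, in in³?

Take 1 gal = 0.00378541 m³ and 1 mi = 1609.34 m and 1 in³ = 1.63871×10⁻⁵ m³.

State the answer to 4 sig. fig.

2.445×10⁴ in³

61.73 km/h → 17.1472 m/s
175.3 min → 10518 s
d = v × t = 17.1472 × 10518 = 180354 m
1.059 mi/gal → 450226 m/m³
V = d / (distance per unit fuel) = 180354 / 450226 = 0.400585 m³
In in³: 0.400585 / 1.63871×10⁻⁵ = 24445.1 in³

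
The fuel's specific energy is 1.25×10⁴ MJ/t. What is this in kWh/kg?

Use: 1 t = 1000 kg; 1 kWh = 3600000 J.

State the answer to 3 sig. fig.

3.47 kWh/kg

1.25×10⁴ MJ/t × 1000000 J/MJ ÷ 1000 kg/t = 1.25×10⁷ J/kg
1.25×10⁷ J/kg ÷ 3600000 J/kWh = 3.47222 kWh/kg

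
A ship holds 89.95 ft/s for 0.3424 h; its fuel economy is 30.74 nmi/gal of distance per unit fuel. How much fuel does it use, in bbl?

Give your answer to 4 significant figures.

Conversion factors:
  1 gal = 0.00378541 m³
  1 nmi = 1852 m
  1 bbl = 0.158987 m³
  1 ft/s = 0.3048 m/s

89.95 ft/s → 27.4168 m/s
0.3424 h → 1232.64 s
d = v × t = 27.4168 × 1232.64 = 33795 m
30.74 nmi/gal → 1.50394×10⁷ m/m³
V = d / (distance per unit fuel) = 33795 / 1.50394×10⁷ = 0.0022471 m³
In bbl: 0.0022471 / 0.158987 = 0.0141339 bbl

0.01413 bbl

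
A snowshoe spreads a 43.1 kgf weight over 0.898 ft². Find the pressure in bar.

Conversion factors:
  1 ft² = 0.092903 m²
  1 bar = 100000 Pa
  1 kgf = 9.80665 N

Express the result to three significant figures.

0.0507 bar

43.1 kgf × 9.80665 = 422.667 N
0.898 ft² × 0.092903 = 0.0834269 m²
P = F / A = 422.667 N / 0.0834269 m² = 5066.32 Pa
5066.32 Pa ÷ (100000 Pa/bar) = 0.0506632 bar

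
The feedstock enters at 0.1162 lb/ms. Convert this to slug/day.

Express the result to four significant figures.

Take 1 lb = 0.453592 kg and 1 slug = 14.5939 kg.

0.1162 lb/ms × 0.453592 kg/lb ÷ 0.001 s/ms = 52.7074 kg/s
52.7074 kg/s ÷ 14.5939 kg/slug × 86400 s/day = 312043 slug/day

3.120×10⁵ slug/day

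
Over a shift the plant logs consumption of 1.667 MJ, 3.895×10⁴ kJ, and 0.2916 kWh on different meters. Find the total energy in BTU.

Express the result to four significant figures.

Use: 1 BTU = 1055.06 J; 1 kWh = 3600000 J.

1.667 MJ × 1000000 → 1.667×10⁶ J
3.895×10⁴ kJ × 1000 → 3.895×10⁷ J
0.2916 kWh × 3600000 → 1.04976×10⁶ J
Combined: 1.667×10⁶ + 3.895×10⁷ + 1.04976×10⁶ = 4.16668×10⁷ J
In BTU: 4.16668×10⁷ / 1055.06 = 39492.4 BTU

3.949×10⁴ BTU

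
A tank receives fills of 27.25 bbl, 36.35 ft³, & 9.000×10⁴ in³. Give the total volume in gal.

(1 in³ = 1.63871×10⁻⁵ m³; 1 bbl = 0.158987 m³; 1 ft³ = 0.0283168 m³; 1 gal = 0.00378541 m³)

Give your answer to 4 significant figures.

27.25 bbl × 0.158987 = 4.3324 m³
36.35 ft³ × 0.0283168 = 1.02932 m³
9.000×10⁴ in³ × 1.63871×10⁻⁵ = 1.47484 m³
Sum: 4.3324 + 1.02932 + 1.47484 = 6.83656 m³
In gal: 6.83656 / 0.00378541 = 1806.03 gal

1806 gal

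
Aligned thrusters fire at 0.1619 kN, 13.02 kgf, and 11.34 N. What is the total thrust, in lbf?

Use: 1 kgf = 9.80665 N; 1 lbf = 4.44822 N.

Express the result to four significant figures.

0.1619 kN × 1000 = 161.9 N
13.02 kgf × 9.80665 = 127.683 N
11.34 N (already N)
Total: 161.9 + 127.683 + 11.34 = 300.923 N
In lbf: 300.923 / 4.44822 = 67.6502 lbf

67.65 lbf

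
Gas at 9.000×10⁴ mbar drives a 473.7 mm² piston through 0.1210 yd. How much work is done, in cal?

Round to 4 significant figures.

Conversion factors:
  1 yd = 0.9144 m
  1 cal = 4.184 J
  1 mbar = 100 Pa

112.7 cal

9.000×10⁴ mbar → 9×10⁶ Pa
473.7 mm² → 4.737×10⁻⁴ m²
F = P × A = 9×10⁶ × 4.737×10⁻⁴ = 4263.3 N
0.1210 yd → 0.110642 m
W = F × d = 4263.3 × 0.110642 = 471.7 J
In cal: 471.7 / 4.184 = 112.739 cal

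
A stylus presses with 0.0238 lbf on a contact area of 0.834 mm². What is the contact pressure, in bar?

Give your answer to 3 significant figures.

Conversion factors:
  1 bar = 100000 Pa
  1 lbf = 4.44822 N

1.27 bar

0.0238 lbf × 4.44822 → 0.105868 N
0.834 mm² × 10⁻⁶ → 8.34×10⁻⁷ m²
P = F / A = 0.105868 N / 8.34×10⁻⁷ m² = 126940 Pa
126940 Pa ÷ (100000 Pa/bar) = 1.2694 bar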